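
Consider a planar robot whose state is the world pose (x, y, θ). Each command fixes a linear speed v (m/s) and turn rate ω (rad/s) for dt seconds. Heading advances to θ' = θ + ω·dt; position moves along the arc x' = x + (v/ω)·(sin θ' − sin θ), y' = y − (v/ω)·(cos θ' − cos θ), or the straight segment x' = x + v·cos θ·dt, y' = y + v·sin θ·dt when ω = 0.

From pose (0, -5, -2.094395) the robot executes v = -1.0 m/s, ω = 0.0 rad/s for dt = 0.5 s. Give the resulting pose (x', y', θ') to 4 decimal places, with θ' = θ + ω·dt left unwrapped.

(0.2500, -4.5670, -2.0944)

θ' = -2.0944 + 0.0·0.5 = -2.0944
ω = 0 → straight: x' = 0 + -1.0·cos(-2.0944)·0.5 = 0.2500
y' = -5 + -1.0·sin(-2.0944)·0.5 = -4.5670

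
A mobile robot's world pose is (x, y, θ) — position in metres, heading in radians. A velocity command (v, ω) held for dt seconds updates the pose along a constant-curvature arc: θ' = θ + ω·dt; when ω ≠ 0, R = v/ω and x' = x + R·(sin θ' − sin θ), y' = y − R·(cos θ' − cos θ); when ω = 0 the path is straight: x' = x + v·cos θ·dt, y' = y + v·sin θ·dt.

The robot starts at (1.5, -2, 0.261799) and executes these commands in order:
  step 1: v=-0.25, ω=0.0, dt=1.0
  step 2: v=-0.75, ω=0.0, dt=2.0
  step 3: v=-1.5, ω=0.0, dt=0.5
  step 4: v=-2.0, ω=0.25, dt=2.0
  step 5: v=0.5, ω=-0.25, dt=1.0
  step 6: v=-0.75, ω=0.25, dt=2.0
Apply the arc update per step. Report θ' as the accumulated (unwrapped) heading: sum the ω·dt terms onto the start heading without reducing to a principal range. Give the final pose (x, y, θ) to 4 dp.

step 1: θ'=0.2618 (straight) → pose (1.2585, -2.0647, 0.2618)
step 2: θ'=0.2618 (straight) → pose (-0.1904, -2.4529, 0.2618)
step 3: θ'=0.2618 (straight) → pose (-0.9148, -2.6470, 0.2618)
step 4: θ'=0.7618 (R=-8.0000) → pose (-4.3661, -4.5857, 0.7618)
step 5: θ'=0.5118 (R=-2.0000) → pose (-3.9651, -4.2892, 0.5118)
step 6: θ'=1.0118 (R=-3.0000) → pose (-5.0392, -5.3137, 1.0118)

(-5.0392, -5.3137, 1.0118)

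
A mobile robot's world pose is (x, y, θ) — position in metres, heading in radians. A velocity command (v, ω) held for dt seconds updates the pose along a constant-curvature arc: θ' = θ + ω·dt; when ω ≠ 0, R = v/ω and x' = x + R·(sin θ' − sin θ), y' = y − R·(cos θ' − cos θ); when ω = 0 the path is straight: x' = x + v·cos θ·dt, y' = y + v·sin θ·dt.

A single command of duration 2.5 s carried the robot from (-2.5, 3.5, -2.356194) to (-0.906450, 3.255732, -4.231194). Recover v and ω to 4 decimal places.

v = -0.7500, ω = -0.7500

Δθ = -4.231194 − -2.356194 = -1.875000
ω = Δθ/dt = -1.875000/2.5 = -0.7500
R = Δx/(sin θ' − sin θ) = 1.0000
v = R·ω = 1.0000·-0.7500 = -0.7500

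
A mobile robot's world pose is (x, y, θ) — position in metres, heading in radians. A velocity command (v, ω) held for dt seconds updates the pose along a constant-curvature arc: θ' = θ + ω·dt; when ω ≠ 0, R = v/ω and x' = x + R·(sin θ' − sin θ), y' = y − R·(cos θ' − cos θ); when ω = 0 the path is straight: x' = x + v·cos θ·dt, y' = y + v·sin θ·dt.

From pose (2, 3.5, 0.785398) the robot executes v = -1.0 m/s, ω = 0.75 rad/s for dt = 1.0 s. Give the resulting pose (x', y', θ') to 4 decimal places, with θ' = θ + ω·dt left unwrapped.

(1.6103, 2.6044, 1.5354)

θ' = 0.7854 + 0.75·1.0 = 1.5354
R = v/ω = -1.0/0.75 = -1.3333
x' = 2 + -1.3333·(sin 1.5354 − sin 0.7854) = 1.6103
y' = 3.5 − -1.3333·(cos 1.5354 − cos 0.7854) = 2.6044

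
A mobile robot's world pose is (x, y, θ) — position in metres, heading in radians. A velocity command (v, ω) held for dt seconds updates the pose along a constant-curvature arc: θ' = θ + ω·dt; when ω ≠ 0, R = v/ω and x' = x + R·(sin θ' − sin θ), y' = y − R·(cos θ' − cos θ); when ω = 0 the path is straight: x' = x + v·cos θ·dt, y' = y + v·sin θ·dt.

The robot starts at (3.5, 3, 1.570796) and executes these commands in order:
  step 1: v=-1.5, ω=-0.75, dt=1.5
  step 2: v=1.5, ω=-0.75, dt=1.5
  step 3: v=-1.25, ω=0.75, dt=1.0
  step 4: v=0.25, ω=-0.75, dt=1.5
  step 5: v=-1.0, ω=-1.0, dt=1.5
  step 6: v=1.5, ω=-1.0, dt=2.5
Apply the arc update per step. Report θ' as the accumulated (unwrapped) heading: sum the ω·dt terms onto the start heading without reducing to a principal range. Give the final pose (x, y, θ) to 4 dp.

(1.7004, 4.2226, -5.0542)

step 1: θ'=0.4458 (R=2.0000) → pose (2.3624, 1.1955, 0.4458)
step 2: θ'=-0.6792 (R=-2.0000) → pose (4.4811, 0.9471, -0.6792)
step 3: θ'=0.0708 (R=-1.6667) → pose (3.3162, 1.3128, 0.0708)
step 4: θ'=-1.0542 (R=-0.3333) → pose (3.6296, 1.1449, -1.0542)
step 5: θ'=-2.5542 (R=1.0000) → pose (3.9449, 2.4712, -2.5542)
step 6: θ'=-5.0542 (R=-1.5000) → pose (1.7004, 4.2226, -5.0542)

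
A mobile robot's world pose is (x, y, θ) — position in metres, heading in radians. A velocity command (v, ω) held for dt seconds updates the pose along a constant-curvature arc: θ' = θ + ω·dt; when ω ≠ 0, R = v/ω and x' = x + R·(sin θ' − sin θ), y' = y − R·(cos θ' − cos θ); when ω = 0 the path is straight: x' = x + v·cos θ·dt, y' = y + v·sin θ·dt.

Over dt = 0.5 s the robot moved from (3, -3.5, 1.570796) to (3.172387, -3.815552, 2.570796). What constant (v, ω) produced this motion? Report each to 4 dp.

v = -0.7500, ω = 2.0000

Δθ = 2.570796 − 1.570796 = 1.000000
ω = Δθ/dt = 1.000000/0.5 = 2.0000
R = −Δy/(cos θ' − cos θ) = -0.3750
v = R·ω = -0.3750·2.0000 = -0.7500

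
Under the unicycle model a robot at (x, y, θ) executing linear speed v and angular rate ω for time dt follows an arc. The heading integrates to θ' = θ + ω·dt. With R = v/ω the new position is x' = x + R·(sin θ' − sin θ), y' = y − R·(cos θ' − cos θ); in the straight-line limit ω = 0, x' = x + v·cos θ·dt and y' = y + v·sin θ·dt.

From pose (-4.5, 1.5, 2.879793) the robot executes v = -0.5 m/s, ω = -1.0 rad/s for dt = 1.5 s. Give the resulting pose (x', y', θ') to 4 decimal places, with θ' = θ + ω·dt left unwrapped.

θ' = 2.8798 + -1.0·1.5 = 1.3798
R = v/ω = -0.5/-1.0 = 0.5000
x' = -4.5 + 0.5000·(sin 1.3798 − sin 2.8798) = -4.1385
y' = 1.5 − 0.5000·(cos 1.3798 − cos 2.8798) = 0.9221

(-4.1385, 0.9221, 1.3798)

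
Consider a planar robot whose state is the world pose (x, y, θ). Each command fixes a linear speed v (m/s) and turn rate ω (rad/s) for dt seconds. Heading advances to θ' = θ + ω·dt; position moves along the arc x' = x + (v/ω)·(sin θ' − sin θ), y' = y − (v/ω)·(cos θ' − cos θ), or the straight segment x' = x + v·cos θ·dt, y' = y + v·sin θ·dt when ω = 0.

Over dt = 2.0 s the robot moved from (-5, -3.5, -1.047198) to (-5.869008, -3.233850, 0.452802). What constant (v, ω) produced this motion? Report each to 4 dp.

v = -0.5000, ω = 0.7500

Δθ = 0.452802 − -1.047198 = 1.500000
ω = Δθ/dt = 1.500000/2.0 = 0.7500
R = Δx/(sin θ' − sin θ) = -0.6667
v = R·ω = -0.6667·0.7500 = -0.5000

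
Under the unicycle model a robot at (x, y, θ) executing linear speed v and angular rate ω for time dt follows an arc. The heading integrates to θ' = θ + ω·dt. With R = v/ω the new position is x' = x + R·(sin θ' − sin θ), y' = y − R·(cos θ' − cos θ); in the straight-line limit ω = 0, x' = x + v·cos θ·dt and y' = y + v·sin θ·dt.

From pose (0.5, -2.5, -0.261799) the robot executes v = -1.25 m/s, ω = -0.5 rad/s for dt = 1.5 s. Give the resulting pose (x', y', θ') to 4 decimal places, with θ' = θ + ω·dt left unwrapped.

θ' = -0.2618 + -0.5·1.5 = -1.0118
R = v/ω = -1.25/-0.5 = 2.5000
x' = 0.5 + 2.5000·(sin -1.0118 − sin -0.2618) = -0.9724
y' = -2.5 − 2.5000·(cos -1.0118 − cos -0.2618) = -1.4110

(-0.9724, -1.4110, -1.0118)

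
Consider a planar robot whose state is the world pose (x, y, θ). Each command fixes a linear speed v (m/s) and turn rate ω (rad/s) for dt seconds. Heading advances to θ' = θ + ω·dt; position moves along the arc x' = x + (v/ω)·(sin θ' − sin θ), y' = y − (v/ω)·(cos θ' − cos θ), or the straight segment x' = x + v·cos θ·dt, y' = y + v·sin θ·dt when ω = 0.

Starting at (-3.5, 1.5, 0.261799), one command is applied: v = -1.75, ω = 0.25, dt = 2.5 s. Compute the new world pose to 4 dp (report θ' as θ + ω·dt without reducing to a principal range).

θ' = 0.2618 + 0.25·2.5 = 0.8868
R = v/ω = -1.75/0.25 = -7.0000
x' = -3.5 + -7.0000·(sin 0.8868 − sin 0.2618) = -7.1136
y' = 1.5 − -7.0000·(cos 0.8868 − cos 0.2618) = -0.8382

(-7.1136, -0.8382, 0.8868)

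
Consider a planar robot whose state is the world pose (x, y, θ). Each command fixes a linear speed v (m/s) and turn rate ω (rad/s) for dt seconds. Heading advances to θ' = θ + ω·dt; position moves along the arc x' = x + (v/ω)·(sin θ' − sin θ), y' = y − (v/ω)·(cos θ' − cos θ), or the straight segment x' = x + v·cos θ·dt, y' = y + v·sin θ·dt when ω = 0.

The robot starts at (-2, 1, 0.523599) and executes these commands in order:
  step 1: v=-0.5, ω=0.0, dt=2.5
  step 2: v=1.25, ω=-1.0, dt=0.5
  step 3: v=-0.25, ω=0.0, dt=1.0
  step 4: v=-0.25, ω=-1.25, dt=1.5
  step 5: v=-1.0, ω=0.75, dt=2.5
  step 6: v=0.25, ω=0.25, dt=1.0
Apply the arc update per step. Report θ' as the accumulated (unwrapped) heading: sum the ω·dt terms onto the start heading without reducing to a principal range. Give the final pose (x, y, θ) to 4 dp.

(-3.9999, 2.5307, 0.2736)

step 1: θ'=0.5236 (straight) → pose (-3.0825, 0.3750, 0.5236)
step 2: θ'=0.0236 (R=-1.2500) → pose (-2.4870, 0.5421, 0.0236)
step 3: θ'=0.0236 (straight) → pose (-2.7370, 0.5362, 0.0236)
step 4: θ'=-1.8514 (R=0.2000) → pose (-2.9339, 0.7916, -1.8514)
step 5: θ'=0.0236 (R=-1.3333) → pose (-4.2465, 2.4938, 0.0236)
step 6: θ'=0.2736 (R=1.0000) → pose (-3.9999, 2.5307, 0.2736)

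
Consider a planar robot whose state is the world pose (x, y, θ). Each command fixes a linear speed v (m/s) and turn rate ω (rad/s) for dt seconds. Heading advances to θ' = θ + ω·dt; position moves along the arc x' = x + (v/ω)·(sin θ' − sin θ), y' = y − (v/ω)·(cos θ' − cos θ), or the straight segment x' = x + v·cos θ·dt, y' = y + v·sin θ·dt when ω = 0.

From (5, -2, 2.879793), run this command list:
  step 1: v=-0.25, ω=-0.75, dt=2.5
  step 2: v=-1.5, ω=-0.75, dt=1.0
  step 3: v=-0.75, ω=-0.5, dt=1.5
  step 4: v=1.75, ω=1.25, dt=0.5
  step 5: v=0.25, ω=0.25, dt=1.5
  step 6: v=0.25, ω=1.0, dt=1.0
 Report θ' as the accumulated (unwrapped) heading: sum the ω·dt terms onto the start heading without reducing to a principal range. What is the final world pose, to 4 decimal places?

step 1: θ'=1.0048 (R=0.3333) → pose (5.1951, -2.5007, 1.0048)
step 2: θ'=0.2548 (R=2.0000) → pose (4.0111, -3.3636, 0.2548)
step 3: θ'=-0.4952 (R=1.5000) → pose (2.9202, -3.2319, -0.4952)
step 4: θ'=0.1298 (R=1.4000) → pose (3.7667, -3.3883, 0.1298)
step 5: θ'=0.5048 (R=1.0000) → pose (4.1209, -3.2720, 0.5048)
step 6: θ'=1.5048 (R=0.2500) → pose (4.2494, -3.0696, 1.5048)

(4.2494, -3.0696, 1.5048)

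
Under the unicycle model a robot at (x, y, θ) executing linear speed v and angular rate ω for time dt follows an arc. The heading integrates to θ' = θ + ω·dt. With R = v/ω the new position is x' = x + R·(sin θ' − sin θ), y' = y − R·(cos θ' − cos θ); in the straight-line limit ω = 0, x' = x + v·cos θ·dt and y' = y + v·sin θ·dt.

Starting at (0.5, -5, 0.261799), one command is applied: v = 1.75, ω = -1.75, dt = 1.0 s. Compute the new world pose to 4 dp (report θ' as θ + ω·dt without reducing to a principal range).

θ' = 0.2618 + -1.75·1.0 = -1.4882
R = v/ω = 1.75/-1.75 = -1.0000
x' = 0.5 + -1.0000·(sin -1.4882 − sin 0.2618) = 1.7554
y' = -5 − -1.0000·(cos -1.4882 − cos 0.2618) = -5.8834

(1.7554, -5.8834, -1.4882)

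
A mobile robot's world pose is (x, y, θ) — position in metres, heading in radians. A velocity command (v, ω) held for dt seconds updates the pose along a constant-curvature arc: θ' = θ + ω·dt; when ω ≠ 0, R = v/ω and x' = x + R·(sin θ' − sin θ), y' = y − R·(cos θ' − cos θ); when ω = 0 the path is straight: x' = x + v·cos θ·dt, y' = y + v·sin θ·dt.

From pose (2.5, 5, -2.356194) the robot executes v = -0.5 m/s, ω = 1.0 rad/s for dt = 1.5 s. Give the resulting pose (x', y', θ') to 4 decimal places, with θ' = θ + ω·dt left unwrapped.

θ' = -2.3562 + 1.0·1.5 = -0.8562
R = v/ω = -0.5/1.0 = -0.5000
x' = 2.5 + -0.5000·(sin -0.8562 − sin -2.3562) = 2.5241
y' = 5 − -0.5000·(cos -0.8562 − cos -2.3562) = 5.6812

(2.5241, 5.6812, -0.8562)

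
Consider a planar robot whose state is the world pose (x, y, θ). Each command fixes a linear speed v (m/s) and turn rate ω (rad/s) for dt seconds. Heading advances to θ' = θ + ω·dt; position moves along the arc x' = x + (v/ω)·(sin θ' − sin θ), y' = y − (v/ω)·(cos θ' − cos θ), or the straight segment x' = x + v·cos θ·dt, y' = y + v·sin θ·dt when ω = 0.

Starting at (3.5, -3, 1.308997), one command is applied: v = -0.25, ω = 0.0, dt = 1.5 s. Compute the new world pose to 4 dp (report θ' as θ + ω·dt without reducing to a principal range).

θ' = 1.3090 + 0.0·1.5 = 1.3090
ω = 0 → straight: x' = 3.5 + -0.25·cos(1.3090)·1.5 = 3.4029
y' = -3 + -0.25·sin(1.3090)·1.5 = -3.3622

(3.4029, -3.3622, 1.3090)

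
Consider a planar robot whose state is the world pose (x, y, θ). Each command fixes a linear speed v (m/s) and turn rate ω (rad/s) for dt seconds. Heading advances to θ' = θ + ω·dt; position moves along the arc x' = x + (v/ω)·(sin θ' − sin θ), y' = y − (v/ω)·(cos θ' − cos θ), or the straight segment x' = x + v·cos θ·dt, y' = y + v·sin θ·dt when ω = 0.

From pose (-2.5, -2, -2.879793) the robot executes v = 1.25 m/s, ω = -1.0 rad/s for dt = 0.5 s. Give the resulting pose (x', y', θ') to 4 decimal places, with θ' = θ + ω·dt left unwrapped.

(-3.1185, -2.0073, -3.3798)

θ' = -2.8798 + -1.0·0.5 = -3.3798
R = v/ω = 1.25/-1.0 = -1.2500
x' = -2.5 + -1.2500·(sin -3.3798 − sin -2.8798) = -3.1185
y' = -2 − -1.2500·(cos -3.3798 − cos -2.8798) = -2.0073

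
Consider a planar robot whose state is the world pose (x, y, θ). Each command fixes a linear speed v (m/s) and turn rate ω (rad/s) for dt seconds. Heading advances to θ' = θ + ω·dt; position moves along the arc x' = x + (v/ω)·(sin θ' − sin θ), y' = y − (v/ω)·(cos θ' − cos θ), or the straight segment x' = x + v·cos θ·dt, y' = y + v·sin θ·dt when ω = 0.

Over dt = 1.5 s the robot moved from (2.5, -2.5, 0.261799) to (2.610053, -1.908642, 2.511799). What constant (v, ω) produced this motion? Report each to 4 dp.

v = 0.5000, ω = 1.5000

Δθ = 2.511799 − 0.261799 = 2.250000
ω = Δθ/dt = 2.250000/1.5 = 1.5000
R = −Δy/(cos θ' − cos θ) = 0.3333
v = R·ω = 0.3333·1.5000 = 0.5000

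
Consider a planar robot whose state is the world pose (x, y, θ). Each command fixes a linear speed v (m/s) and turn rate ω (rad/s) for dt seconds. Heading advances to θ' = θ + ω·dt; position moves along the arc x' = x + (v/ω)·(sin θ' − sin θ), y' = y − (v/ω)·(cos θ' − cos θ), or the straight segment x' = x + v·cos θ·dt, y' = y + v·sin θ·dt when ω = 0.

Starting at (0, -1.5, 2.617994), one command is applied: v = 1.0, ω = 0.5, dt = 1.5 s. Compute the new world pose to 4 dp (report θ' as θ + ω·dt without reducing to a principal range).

θ' = 2.6180 + 0.5·1.5 = 3.3680
R = v/ω = 1.0/0.5 = 2.0000
x' = 0 + 2.0000·(sin 3.3680 − sin 2.6180) = -1.4489
y' = -1.5 − 2.0000·(cos 3.3680 − cos 2.6180) = -1.2831

(-1.4489, -1.2831, 3.3680)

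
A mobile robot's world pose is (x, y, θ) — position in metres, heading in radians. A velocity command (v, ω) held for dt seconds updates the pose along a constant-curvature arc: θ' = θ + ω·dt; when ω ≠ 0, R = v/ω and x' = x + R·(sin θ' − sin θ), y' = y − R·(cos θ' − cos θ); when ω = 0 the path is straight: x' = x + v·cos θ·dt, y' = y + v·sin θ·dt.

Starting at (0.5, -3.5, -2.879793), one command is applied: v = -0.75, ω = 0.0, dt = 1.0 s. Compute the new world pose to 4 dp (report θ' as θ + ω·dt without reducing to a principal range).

θ' = -2.8798 + 0.0·1.0 = -2.8798
ω = 0 → straight: x' = 0.5 + -0.75·cos(-2.8798)·1.0 = 1.2244
y' = -3.5 + -0.75·sin(-2.8798)·1.0 = -3.3059

(1.2244, -3.3059, -2.8798)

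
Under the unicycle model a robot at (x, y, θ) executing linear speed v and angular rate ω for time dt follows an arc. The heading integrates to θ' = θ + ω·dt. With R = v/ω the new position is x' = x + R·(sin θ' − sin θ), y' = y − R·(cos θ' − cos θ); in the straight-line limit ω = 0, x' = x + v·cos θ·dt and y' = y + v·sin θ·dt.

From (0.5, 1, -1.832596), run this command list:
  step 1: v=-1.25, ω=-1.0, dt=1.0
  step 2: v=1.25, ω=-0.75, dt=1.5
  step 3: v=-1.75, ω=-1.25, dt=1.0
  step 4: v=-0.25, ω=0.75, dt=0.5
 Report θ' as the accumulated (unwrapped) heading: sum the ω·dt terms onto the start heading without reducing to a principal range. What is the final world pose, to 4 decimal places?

step 1: θ'=-2.8326 (R=1.2500) → pose (1.3273, 1.8673, -2.8326)
step 2: θ'=-3.9576 (R=-1.6667) → pose (-0.3936, 2.3131, -3.9576)
step 3: θ'=-5.2076 (R=1.4000) → pose (-0.1815, 0.6886, -5.2076)
step 4: θ'=-4.8326 (R=-0.3333) → pose (-0.2192, 0.5702, -4.8326)

(-0.2192, 0.5702, -4.8326)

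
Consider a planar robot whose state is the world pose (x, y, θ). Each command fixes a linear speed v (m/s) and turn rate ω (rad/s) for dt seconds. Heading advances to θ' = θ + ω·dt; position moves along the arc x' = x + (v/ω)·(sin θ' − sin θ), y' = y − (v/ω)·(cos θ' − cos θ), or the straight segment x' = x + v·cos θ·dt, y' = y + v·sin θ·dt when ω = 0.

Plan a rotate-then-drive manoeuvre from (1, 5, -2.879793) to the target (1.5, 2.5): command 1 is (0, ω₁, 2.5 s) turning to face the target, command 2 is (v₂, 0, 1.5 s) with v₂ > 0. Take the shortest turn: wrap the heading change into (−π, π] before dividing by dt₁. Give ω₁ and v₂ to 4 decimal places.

ω₁ = 0.6026, v₂ = 1.6997

heading to target = atan2(2.5−5, 1.5−1) = -1.3734
Δθ = wrap(-1.3734 − -2.8798) = 1.5064; ω₁ = Δθ/dt₁ = 0.6026
distance = √((1.5−1)² + (2.5−5)²) = 2.5495; v₂ = distance/dt₂ = 1.6997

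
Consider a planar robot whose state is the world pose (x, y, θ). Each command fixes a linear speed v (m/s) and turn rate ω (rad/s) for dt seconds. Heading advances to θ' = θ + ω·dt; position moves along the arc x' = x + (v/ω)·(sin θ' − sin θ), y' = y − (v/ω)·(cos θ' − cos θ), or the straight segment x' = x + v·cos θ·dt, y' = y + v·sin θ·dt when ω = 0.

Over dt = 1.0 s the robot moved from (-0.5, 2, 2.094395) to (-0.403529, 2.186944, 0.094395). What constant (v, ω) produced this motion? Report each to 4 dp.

v = 0.2500, ω = -2.0000

Δθ = 0.094395 − 2.094395 = -2.000000
ω = Δθ/dt = -2.000000/1.0 = -2.0000
R = −Δy/(cos θ' − cos θ) = -0.1250
v = R·ω = -0.1250·-2.0000 = 0.2500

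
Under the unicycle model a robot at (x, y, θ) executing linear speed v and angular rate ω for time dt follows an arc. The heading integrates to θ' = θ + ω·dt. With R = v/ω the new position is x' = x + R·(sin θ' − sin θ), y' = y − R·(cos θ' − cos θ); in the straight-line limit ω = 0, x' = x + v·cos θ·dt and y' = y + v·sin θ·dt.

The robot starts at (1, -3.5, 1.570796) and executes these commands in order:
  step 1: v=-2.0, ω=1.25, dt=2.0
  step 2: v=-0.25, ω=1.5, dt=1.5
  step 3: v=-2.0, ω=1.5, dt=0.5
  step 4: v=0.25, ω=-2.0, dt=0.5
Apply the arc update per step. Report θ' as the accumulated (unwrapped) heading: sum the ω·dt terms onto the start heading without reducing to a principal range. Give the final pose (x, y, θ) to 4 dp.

step 1: θ'=4.0708 (R=-1.6000) → pose (3.8818, -4.4576, 4.0708)
step 2: θ'=6.3208 (R=-0.1667) → pose (3.7420, -4.1913, 6.3208)
step 3: θ'=7.0708 (R=-1.3333) → pose (2.8473, -4.5829, 7.0708)
step 4: θ'=6.0708 (R=-0.1250) → pose (2.9622, -4.5489, 6.0708)

(2.9622, -4.5489, 6.0708)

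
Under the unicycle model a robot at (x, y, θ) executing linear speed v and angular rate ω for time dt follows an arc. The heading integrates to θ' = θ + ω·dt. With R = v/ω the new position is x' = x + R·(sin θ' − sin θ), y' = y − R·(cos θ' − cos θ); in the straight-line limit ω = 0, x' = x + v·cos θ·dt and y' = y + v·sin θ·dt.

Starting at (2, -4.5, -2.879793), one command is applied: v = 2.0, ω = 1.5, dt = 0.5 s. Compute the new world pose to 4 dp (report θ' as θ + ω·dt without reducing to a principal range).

θ' = -2.8798 + 1.5·0.5 = -2.1298
R = v/ω = 2.0/1.5 = 1.3333
x' = 2 + 1.3333·(sin -2.1298 − sin -2.8798) = 1.2147
y' = -4.5 − 1.3333·(cos -2.1298 − cos -2.8798) = -5.0808

(1.2147, -5.0808, -2.1298)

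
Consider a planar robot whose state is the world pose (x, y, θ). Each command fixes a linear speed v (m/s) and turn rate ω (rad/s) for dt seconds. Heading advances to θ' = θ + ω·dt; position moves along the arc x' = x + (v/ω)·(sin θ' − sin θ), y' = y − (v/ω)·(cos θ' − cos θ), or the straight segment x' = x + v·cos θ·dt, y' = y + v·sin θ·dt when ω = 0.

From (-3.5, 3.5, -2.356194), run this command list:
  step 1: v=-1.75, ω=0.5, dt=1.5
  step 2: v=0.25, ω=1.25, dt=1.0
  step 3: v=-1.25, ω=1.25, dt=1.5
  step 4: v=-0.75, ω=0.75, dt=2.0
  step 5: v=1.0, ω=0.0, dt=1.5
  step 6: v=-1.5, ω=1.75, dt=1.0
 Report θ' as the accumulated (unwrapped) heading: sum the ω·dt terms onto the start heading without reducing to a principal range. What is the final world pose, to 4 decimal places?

step 1: θ'=-1.6062 (R=-3.5000) → pose (-2.4771, 5.8510, -1.6062)
step 2: θ'=-0.3562 (R=0.2000) → pose (-2.3469, 5.6565, -0.3562)
step 3: θ'=1.5188 (R=-1.0000) → pose (-3.6943, 4.7712, 1.5188)
step 4: θ'=3.0188 (R=-1.0000) → pose (-2.8181, 3.7268, 3.0188)
step 5: θ'=3.0188 (straight) → pose (-4.3068, 3.9105, 3.0188)
step 6: θ'=4.7688 (R=-0.8571) → pose (-3.3461, 4.8095, 4.7688)

(-3.3461, 4.8095, 4.7688)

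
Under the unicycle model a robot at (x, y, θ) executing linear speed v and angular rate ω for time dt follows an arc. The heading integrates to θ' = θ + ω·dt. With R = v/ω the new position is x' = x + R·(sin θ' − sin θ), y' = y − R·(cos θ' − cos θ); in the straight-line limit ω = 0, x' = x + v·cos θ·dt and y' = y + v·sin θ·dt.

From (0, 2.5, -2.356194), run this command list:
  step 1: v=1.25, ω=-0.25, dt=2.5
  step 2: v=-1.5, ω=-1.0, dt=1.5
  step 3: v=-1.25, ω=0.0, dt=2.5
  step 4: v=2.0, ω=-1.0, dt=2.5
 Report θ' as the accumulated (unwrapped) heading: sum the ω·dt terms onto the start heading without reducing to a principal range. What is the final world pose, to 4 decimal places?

step 1: θ'=-2.9812 (R=-5.0000) → pose (-2.7370, 1.0997, -2.9812)
step 2: θ'=-4.4812 (R=1.5000) → pose (-1.0373, -0.0373, -4.4812)
step 3: θ'=-4.4812 (straight) → pose (-0.3213, -3.0792, -4.4812)
step 4: θ'=-6.9812 (R=-2.0000) → pose (2.9109, -1.0886, -6.9812)

(2.9109, -1.0886, -6.9812)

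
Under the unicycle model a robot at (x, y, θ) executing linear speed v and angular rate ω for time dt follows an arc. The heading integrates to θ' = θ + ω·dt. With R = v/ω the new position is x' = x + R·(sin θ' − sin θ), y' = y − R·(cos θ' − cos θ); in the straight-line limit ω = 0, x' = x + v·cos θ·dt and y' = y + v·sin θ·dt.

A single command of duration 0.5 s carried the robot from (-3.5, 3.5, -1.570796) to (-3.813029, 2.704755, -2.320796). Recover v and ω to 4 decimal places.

v = 1.7500, ω = -1.5000

Δθ = -2.320796 − -1.570796 = -0.750000
ω = Δθ/dt = -0.750000/0.5 = -1.5000
R = −Δy/(cos θ' − cos θ) = -1.1667
v = R·ω = -1.1667·-1.5000 = 1.7500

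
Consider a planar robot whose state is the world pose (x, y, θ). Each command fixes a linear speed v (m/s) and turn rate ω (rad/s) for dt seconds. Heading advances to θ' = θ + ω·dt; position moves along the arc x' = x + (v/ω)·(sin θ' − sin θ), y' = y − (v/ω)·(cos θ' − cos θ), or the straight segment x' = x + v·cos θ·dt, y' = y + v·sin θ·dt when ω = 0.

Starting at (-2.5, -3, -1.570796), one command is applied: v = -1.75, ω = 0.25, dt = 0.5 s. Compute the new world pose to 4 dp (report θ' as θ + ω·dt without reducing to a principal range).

(-2.5546, -2.1273, -1.4458)

θ' = -1.5708 + 0.25·0.5 = -1.4458
R = v/ω = -1.75/0.25 = -7.0000
x' = -2.5 + -7.0000·(sin -1.4458 − sin -1.5708) = -2.5546
y' = -3 − -7.0000·(cos -1.4458 − cos -1.5708) = -2.1273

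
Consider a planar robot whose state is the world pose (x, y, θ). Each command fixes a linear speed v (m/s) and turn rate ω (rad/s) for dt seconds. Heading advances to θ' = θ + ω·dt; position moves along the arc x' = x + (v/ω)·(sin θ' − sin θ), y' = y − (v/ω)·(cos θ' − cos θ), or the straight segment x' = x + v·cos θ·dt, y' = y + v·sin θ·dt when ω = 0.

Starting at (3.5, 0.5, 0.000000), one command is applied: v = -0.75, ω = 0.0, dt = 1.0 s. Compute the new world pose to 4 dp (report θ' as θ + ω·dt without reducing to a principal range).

θ' = 0.0000 + 0.0·1.0 = 0.0000
ω = 0 → straight: x' = 3.5 + -0.75·cos(0.0000)·1.0 = 2.7500
y' = 0.5 + -0.75·sin(0.0000)·1.0 = 0.5000

(2.7500, 0.5000, 0.0000)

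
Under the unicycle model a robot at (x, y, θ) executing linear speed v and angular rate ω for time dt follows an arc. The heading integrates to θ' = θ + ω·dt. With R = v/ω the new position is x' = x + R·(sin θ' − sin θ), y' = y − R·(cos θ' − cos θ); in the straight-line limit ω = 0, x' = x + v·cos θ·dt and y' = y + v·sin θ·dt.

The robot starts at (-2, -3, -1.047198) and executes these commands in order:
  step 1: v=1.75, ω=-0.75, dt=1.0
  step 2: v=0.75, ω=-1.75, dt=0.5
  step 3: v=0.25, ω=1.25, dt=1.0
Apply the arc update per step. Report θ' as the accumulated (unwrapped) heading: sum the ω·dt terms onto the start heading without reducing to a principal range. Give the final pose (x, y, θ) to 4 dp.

(-2.0780, -5.1844, -1.4222)

step 1: θ'=-1.7972 (R=-2.3333) → pose (-1.7469, -4.6904, -1.7972)
step 2: θ'=-2.6722 (R=-0.4286) → pose (-1.9707, -4.9765, -2.6722)
step 3: θ'=-1.4222 (R=0.2000) → pose (-2.0780, -5.1844, -1.4222)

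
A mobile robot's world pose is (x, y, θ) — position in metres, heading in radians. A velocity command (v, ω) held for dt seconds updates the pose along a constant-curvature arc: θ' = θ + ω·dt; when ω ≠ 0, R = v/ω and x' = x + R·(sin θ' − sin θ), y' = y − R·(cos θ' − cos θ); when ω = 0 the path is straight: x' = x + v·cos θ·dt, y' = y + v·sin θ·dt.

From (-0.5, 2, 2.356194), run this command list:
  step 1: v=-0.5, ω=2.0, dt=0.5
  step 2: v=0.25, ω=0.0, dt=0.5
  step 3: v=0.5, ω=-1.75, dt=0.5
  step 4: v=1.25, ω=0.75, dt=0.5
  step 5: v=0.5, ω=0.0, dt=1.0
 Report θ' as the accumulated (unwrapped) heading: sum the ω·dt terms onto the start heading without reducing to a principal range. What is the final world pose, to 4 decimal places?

step 1: θ'=3.3562 (R=-0.2500) → pose (-0.2700, 1.9325, 3.3562)
step 2: θ'=3.3562 (straight) → pose (-0.3921, 1.9059, 3.3562)
step 3: θ'=2.4812 (R=-0.2857) → pose (-0.6282, 1.9594, 2.4812)
step 4: θ'=2.8562 (R=1.6667) → pose (-1.1814, 2.2424, 2.8562)
step 5: θ'=2.8562 (straight) → pose (-1.6612, 2.3832, 2.8562)

(-1.6612, 2.3832, 2.8562)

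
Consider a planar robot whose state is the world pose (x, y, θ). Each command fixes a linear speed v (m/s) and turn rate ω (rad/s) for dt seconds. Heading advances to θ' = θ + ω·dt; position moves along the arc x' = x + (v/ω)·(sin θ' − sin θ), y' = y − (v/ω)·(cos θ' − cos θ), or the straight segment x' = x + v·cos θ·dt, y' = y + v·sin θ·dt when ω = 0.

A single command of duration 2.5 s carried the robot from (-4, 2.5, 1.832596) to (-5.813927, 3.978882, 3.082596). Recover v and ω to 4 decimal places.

v = 1.0000, ω = 0.5000

Δθ = 3.082596 − 1.832596 = 1.250000
ω = Δθ/dt = 1.250000/2.5 = 0.5000
R = Δx/(sin θ' − sin θ) = 2.0000
v = R·ω = 2.0000·0.5000 = 1.0000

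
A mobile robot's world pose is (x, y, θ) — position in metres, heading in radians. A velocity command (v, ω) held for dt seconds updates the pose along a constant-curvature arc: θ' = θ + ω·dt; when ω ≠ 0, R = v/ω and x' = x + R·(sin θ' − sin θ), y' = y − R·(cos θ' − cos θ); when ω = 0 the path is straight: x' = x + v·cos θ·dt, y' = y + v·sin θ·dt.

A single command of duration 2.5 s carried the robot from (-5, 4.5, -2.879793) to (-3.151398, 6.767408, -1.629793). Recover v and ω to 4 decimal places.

Δθ = -1.629793 − -2.879793 = 1.250000
ω = Δθ/dt = 1.250000/2.5 = 0.5000
R = −Δy/(cos θ' − cos θ) = -2.5000
v = R·ω = -2.5000·0.5000 = -1.2500

v = -1.2500, ω = 0.5000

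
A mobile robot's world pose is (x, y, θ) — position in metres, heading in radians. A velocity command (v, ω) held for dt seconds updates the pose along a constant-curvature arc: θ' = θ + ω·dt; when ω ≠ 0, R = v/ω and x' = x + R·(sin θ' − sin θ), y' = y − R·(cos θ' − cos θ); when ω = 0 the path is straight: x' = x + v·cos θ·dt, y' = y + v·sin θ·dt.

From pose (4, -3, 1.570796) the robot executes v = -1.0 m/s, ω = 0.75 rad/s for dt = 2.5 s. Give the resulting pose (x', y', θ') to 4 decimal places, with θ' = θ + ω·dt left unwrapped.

(5.7327, -4.2721, 3.4458)

θ' = 1.5708 + 0.75·2.5 = 3.4458
R = v/ω = -1.0/0.75 = -1.3333
x' = 4 + -1.3333·(sin 3.4458 − sin 1.5708) = 5.7327
y' = -3 − -1.3333·(cos 3.4458 − cos 1.5708) = -4.2721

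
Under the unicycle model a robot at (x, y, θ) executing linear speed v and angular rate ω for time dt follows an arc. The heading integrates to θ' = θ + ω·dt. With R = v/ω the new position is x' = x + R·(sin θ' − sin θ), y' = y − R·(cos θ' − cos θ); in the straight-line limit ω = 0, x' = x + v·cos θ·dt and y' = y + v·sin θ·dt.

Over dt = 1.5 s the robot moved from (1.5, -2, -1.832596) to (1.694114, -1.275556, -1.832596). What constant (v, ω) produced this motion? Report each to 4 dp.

v = -0.5000, ω = 0.0000

Δθ = -1.832596 − -1.832596 = 0.000000
ω = Δθ/dt = 0.000000/1.5 = 0.0000
ω = 0 → v = (Δx·cos θ + Δy·sin θ)/dt = -0.5000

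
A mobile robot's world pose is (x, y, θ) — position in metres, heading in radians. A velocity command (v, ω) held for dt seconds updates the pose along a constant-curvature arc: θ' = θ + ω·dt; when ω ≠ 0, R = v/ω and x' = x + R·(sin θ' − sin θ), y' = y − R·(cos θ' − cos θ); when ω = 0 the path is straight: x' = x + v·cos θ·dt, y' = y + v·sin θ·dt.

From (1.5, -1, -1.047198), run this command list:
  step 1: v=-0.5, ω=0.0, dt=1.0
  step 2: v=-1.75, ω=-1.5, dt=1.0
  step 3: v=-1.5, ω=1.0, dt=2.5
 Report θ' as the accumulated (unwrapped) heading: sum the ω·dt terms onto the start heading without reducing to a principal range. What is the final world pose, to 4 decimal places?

(0.8378, 3.7240, -0.0472)

step 1: θ'=-1.0472 (straight) → pose (1.2500, -0.5670, -1.0472)
step 2: θ'=-2.5472 (R=1.1667) → pose (1.6070, 0.9829, -2.5472)
step 3: θ'=-0.0472 (R=-1.5000) → pose (0.8378, 3.7240, -0.0472)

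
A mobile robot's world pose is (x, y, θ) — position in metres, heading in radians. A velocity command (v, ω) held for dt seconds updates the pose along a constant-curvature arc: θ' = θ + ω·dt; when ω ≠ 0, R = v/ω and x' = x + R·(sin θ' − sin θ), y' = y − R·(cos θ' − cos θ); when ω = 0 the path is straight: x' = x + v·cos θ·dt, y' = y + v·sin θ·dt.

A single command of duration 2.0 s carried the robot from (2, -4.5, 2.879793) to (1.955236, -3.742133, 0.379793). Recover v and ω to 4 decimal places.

v = 0.5000, ω = -1.2500

Δθ = 0.379793 − 2.879793 = -2.500000
ω = Δθ/dt = -2.500000/2.0 = -1.2500
R = −Δy/(cos θ' − cos θ) = -0.4000
v = R·ω = -0.4000·-1.2500 = 0.5000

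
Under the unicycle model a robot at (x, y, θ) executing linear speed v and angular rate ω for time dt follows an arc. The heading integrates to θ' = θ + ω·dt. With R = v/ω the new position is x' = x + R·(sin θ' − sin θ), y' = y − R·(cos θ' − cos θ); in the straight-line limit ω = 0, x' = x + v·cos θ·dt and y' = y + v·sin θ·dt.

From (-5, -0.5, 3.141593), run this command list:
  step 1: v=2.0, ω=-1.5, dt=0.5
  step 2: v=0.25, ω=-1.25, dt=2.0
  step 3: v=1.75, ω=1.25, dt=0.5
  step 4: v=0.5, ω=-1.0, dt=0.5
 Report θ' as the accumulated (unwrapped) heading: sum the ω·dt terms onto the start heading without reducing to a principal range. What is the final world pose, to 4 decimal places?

step 1: θ'=2.3916 (R=-1.3333) → pose (-5.9089, -0.1423, 2.3916)
step 2: θ'=-0.1084 (R=-0.2000) → pose (-5.7509, 0.2029, -0.1084)
step 3: θ'=0.5166 (R=1.4000) → pose (-4.9079, 0.3774, 0.5166)
step 4: θ'=0.0166 (R=-0.5000) → pose (-4.6693, 0.4426, 0.0166)

(-4.6693, 0.4426, 0.0166)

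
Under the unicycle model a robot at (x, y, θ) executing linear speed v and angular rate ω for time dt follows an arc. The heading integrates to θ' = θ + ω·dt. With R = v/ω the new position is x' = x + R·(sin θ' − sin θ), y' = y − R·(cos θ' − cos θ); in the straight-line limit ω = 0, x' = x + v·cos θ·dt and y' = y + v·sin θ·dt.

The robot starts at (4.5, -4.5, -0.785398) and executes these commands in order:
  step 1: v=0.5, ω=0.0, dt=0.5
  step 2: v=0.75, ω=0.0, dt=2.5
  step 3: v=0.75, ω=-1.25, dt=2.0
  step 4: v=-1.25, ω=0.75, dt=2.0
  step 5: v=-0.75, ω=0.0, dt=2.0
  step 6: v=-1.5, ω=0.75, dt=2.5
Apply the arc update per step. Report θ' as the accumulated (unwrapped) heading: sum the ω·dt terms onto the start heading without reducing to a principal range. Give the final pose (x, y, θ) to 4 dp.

(5.5460, -1.8427, 0.0896)

step 1: θ'=-0.7854 (straight) → pose (4.6768, -4.6768, -0.7854)
step 2: θ'=-0.7854 (straight) → pose (6.0026, -6.0026, -0.7854)
step 3: θ'=-3.2854 (R=-0.6000) → pose (5.4924, -7.0207, -3.2854)
step 4: θ'=-1.7854 (R=-1.6667) → pose (7.3596, -5.7261, -1.7854)
step 5: θ'=-1.7854 (straight) → pose (7.6791, -4.2605, -1.7854)
step 6: θ'=0.0896 (R=-2.0000) → pose (5.5460, -1.8427, 0.0896)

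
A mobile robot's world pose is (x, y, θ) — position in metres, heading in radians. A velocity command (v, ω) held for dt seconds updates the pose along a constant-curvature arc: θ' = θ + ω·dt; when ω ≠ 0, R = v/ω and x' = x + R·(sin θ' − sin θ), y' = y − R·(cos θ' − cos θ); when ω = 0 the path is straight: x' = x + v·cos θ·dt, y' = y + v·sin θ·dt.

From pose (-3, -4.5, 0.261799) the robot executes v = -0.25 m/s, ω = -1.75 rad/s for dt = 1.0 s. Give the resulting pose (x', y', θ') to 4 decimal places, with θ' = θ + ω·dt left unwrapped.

(-3.1793, -4.3738, -1.4882)

θ' = 0.2618 + -1.75·1.0 = -1.4882
R = v/ω = -0.25/-1.75 = 0.1429
x' = -3 + 0.1429·(sin -1.4882 − sin 0.2618) = -3.1793
y' = -4.5 − 0.1429·(cos -1.4882 − cos 0.2618) = -4.3738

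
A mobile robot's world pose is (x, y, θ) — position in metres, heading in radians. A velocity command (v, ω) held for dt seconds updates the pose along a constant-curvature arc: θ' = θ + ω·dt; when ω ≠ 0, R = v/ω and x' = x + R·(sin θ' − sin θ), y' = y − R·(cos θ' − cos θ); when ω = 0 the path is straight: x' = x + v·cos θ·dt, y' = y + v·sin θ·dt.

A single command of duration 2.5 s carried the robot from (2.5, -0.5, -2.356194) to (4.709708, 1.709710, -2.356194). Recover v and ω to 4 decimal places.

Δθ = -2.356194 − -2.356194 = 0.000000
ω = Δθ/dt = 0.000000/2.5 = 0.0000
ω = 0 → v = (Δx·cos θ + Δy·sin θ)/dt = -1.2500

v = -1.2500, ω = 0.0000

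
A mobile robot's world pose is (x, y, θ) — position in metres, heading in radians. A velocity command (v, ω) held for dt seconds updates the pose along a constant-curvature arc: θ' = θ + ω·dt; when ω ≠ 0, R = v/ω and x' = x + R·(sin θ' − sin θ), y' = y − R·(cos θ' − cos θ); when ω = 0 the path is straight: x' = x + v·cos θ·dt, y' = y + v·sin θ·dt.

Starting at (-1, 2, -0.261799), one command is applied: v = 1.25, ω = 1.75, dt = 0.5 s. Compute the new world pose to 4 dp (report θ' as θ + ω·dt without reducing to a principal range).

θ' = -0.2618 + 1.75·0.5 = 0.6132
R = v/ω = 1.25/1.75 = 0.7143
x' = -1 + 0.7143·(sin 0.6132 − sin -0.2618) = -0.4041
y' = 2 − 0.7143·(cos 0.6132 − cos -0.2618) = 2.1058

(-0.4041, 2.1058, 0.6132)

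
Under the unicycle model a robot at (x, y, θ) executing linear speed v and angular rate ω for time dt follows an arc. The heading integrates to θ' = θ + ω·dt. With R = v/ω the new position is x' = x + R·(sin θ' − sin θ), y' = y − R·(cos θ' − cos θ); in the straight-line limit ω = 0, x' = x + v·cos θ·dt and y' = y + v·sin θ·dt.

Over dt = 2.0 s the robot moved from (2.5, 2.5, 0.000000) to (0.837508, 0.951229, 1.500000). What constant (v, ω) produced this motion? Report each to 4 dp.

v = -1.2500, ω = 0.7500

Δθ = 1.500000 − 0.000000 = 1.500000
ω = Δθ/dt = 1.500000/2.0 = 0.7500
R = Δx/(sin θ' − sin θ) = -1.6667
v = R·ω = -1.6667·0.7500 = -1.2500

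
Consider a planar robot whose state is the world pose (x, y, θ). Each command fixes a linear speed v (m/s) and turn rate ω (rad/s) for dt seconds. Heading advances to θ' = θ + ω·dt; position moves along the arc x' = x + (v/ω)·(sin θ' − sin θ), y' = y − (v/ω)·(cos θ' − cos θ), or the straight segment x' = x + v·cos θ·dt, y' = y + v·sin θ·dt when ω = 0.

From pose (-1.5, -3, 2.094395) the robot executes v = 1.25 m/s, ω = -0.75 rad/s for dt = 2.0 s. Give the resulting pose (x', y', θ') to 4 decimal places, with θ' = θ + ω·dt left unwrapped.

(-0.9900, -0.7859, 0.5944)

θ' = 2.0944 + -0.75·2.0 = 0.5944
R = v/ω = 1.25/-0.75 = -1.6667
x' = -1.5 + -1.6667·(sin 0.5944 − sin 2.0944) = -0.9900
y' = -3 − -1.6667·(cos 0.5944 − cos 2.0944) = -0.7859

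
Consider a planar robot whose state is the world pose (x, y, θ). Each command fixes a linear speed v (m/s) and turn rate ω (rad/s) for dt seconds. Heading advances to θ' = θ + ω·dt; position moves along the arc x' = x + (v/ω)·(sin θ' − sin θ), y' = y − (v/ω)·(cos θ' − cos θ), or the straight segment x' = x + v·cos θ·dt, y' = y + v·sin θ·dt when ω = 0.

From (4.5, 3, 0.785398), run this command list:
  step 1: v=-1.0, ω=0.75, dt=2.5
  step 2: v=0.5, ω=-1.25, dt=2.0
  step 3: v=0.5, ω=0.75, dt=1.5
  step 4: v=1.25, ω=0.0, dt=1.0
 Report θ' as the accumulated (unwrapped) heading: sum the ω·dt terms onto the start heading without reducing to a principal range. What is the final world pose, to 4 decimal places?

step 1: θ'=2.6604 (R=-1.3333) → pose (4.8257, 0.8753, 2.6604)
step 2: θ'=0.1604 (R=-0.4000) → pose (4.9469, 1.6247, 0.1604)
step 3: θ'=1.2854 (R=0.6667) → pose (5.4802, 2.0951, 1.2854)
step 4: θ'=1.2854 (straight) → pose (5.8321, 3.2946, 1.2854)

(5.8321, 3.2946, 1.2854)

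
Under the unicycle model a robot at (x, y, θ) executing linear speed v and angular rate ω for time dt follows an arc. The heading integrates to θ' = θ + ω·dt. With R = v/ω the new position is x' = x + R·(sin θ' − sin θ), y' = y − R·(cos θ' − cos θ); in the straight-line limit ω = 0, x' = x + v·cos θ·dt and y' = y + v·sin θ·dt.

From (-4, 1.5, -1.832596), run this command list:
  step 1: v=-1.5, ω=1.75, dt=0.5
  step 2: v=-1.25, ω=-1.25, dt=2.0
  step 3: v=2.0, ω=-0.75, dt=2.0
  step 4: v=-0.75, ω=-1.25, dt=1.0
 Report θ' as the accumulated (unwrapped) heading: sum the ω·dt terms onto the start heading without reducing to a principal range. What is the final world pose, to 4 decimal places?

step 1: θ'=-0.9576 (R=-0.8571) → pose (-4.1270, 2.2151, -0.9576)
step 2: θ'=-3.4576 (R=1.0000) → pose (-2.9984, 3.7411, -3.4576)
step 3: θ'=-4.9576 (R=-2.6667) → pose (-4.7566, 6.9231, -4.9576)
step 4: θ'=-6.2076 (R=0.6000) → pose (-5.2933, 6.4704, -6.2076)

(-5.2933, 6.4704, -6.2076)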